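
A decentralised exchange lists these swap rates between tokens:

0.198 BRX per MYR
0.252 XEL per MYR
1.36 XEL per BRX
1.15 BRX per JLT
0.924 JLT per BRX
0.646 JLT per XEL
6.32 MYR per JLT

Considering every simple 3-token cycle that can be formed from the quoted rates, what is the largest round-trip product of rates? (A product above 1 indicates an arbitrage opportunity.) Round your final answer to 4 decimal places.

JLT→MYR→BRX→JLT: 6.32 × 0.198 × 0.924 = 1.15626
JLT→MYR→XEL→JLT: 6.32 × 0.252 × 0.646 = 1.02885
JLT→BRX→XEL→JLT: 1.15 × 1.36 × 0.646 = 1.01034
Maximum is JLT→MYR→BRX→JLT at 1.1563; arbitrage exists.

1.1563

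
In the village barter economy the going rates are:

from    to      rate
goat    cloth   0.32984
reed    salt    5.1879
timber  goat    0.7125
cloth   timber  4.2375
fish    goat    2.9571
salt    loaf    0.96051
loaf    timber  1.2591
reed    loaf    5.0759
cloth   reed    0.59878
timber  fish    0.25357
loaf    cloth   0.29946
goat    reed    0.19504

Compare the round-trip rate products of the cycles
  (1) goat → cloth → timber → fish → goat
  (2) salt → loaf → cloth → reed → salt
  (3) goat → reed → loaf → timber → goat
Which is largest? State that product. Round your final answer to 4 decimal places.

(1) 0.32984 × 4.2375 × 0.25357 × 2.9571 = 1.04804
(2) 0.96051 × 0.29946 × 0.59878 × 5.1879 = 0.89351
(3) 0.19504 × 5.0759 × 1.2591 × 0.7125 = 0.88814
Highest is cycle (1) at 1.0480 (>1, arbitrage).

1.0480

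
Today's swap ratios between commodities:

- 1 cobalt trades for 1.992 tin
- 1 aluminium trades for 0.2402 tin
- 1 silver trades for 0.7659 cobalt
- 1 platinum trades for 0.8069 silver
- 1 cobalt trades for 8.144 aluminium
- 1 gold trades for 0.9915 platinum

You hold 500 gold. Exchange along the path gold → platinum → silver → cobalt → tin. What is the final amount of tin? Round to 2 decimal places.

500 gold × 0.9915 = 495.75 platinum
495.75 platinum × 0.8069 = 400.020675 silver
400.020675 silver × 0.7659 = 306.3758349825 cobalt
306.3758349825 cobalt × 1.992 = 610.30066328514 tin

610.30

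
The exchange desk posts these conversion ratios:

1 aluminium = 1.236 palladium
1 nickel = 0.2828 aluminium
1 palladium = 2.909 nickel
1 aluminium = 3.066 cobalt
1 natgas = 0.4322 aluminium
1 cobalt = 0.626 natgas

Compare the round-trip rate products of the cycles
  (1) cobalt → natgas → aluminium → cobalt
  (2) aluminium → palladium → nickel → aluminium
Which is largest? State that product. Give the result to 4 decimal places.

1.0168

(1) 0.626 × 0.4322 × 3.066 = 0.82953
(2) 1.236 × 2.909 × 0.2828 = 1.01681
Highest is cycle (2) at 1.0168 (>1, arbitrage).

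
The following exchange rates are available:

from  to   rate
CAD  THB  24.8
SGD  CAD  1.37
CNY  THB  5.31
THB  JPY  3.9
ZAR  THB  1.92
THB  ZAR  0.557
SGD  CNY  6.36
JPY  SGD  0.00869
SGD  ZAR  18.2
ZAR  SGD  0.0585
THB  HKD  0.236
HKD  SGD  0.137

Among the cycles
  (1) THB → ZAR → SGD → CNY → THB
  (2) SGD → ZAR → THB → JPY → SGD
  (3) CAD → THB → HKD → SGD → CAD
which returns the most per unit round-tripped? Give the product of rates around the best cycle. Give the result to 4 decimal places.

1.1843

(1) 0.557 × 0.0585 × 6.36 × 5.31 = 1.10043
(2) 18.2 × 1.92 × 3.9 × 0.00869 = 1.18429
(3) 24.8 × 0.236 × 0.137 × 1.37 = 1.09851
Highest is cycle (2) at 1.1843 (>1, arbitrage).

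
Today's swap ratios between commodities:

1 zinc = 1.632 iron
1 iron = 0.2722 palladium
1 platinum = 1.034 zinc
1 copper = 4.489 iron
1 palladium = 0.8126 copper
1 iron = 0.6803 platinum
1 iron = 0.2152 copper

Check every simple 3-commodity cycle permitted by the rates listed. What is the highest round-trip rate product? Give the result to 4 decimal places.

platinum→zinc→iron→platinum: 1.034 × 1.632 × 0.6803 = 1.14800
copper→iron→palladium→copper: 4.489 × 0.2722 × 0.8126 = 0.99292
Maximum is platinum→zinc→iron→platinum at 1.1480; arbitrage exists.

1.1480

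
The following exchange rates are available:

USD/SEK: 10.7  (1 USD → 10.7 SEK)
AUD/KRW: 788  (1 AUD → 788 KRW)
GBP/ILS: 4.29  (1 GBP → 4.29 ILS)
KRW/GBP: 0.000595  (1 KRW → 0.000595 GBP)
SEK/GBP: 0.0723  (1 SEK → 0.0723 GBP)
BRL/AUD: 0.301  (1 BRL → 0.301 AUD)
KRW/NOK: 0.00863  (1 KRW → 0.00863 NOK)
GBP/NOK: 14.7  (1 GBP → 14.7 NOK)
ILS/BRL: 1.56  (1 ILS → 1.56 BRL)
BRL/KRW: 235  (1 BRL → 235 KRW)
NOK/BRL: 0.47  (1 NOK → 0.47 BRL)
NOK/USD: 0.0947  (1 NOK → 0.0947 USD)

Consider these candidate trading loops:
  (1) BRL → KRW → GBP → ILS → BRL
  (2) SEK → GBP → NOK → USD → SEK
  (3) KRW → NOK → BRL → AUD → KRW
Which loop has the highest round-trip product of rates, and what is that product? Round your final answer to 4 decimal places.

(1) 235 × 0.000595 × 4.29 × 1.56 = 0.93576
(2) 0.0723 × 14.7 × 0.0947 × 10.7 = 1.07693
(3) 0.00863 × 0.47 × 0.301 × 788 = 0.96206
Highest is cycle (2) at 1.0769 (>1, arbitrage).

1.0769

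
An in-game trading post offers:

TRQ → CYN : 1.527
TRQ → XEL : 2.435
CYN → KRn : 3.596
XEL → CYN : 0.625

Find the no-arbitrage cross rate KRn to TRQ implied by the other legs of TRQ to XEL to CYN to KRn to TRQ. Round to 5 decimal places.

0.18273

Known legs of the cycle: 2.435 × 0.625 × 3.596 = 5.4726625
For no arbitrage the full-cycle product must be 1, so the missing rate is 1 / 5.4726625 ≈ 0.1827264.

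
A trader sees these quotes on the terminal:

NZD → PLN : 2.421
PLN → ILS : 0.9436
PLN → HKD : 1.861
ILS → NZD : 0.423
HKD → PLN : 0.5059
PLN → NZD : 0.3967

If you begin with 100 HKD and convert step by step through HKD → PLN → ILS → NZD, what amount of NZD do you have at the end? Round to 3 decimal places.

20.193

100 HKD × 0.5059 = 50.59 PLN
50.59 PLN × 0.9436 = 47.736724 ILS
47.736724 ILS × 0.423 = 20.192634252 NZD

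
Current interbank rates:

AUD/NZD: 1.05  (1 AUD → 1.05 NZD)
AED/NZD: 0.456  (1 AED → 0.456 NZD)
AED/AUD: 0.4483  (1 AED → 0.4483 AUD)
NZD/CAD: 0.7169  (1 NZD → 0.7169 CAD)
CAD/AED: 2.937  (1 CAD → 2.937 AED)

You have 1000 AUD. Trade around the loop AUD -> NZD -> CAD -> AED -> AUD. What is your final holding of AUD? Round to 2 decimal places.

991.11

1000 AUD × 1.05 = 1050 NZD
1050 NZD × 0.7169 = 752.745 CAD
752.745 CAD × 2.937 = 2210.812065 AED
2210.812065 AED × 0.4483 = 991.1070487395 AUD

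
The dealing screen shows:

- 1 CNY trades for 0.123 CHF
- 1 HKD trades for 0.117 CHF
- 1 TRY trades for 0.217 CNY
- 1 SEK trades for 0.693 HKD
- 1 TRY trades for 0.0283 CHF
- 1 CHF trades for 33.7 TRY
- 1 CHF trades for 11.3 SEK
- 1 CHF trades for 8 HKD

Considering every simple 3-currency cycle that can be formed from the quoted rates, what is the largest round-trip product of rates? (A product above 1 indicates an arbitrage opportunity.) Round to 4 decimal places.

0.9162

CHF→SEK→HKD→CHF: 11.3 × 0.693 × 0.117 = 0.91622
TRY→CNY→CHF→TRY: 0.217 × 0.123 × 33.7 = 0.89949
Maximum is CHF→SEK→HKD→CHF at 0.9162; no arbitrage — every cycle loses value.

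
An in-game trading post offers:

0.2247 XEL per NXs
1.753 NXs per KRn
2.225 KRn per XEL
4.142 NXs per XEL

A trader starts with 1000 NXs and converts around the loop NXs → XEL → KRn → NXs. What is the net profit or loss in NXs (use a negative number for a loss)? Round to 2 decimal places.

-123.57

1000 NXs × 0.2247 = 224.7 XEL
224.7 XEL × 2.225 = 499.9575 KRn
499.9575 KRn × 1.753 = 876.4254975 NXs
Net change: 876.4254975 − 1000 = -123.5745025 NXs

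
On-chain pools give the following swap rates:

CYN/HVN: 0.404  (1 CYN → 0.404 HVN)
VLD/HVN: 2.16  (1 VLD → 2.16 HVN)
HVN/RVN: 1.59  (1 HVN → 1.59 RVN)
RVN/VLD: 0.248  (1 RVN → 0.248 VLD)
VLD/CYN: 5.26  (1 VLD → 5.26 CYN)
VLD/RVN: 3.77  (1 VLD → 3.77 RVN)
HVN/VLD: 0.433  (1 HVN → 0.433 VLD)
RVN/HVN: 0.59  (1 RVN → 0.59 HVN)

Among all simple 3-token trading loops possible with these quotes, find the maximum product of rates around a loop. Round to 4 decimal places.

HVN→VLD→RVN→HVN: 0.433 × 3.77 × 0.59 = 0.96312
HVN→VLD→CYN→HVN: 0.433 × 5.26 × 0.404 = 0.92014
HVN→RVN→VLD→HVN: 1.59 × 0.248 × 2.16 = 0.85173
Maximum is HVN→VLD→RVN→HVN at 0.9631; no arbitrage — every cycle loses value.

0.9631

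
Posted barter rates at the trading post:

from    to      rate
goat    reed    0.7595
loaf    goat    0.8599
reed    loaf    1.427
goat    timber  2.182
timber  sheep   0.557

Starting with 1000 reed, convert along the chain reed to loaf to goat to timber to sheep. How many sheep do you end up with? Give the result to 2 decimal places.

1000 reed × 1.427 = 1427 loaf
1427 loaf × 0.8599 = 1227.0773 goat
1227.0773 goat × 2.182 = 2677.4826686 timber
2677.4826686 timber × 0.557 = 1491.3578464102 sheep

1491.36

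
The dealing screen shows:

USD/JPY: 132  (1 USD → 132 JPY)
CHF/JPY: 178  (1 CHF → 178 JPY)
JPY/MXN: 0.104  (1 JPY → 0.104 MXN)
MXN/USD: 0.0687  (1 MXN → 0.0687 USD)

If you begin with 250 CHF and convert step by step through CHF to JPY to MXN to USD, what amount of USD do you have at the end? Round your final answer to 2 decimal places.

250 CHF × 178 = 44500 JPY
44500 JPY × 0.104 = 4628 MXN
4628 MXN × 0.0687 = 317.9436 USD

317.94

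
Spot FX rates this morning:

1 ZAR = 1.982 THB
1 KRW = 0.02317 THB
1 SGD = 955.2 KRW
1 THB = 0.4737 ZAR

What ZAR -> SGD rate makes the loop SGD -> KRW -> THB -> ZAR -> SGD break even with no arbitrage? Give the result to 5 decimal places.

0.09538

Known legs of the cycle: 955.2 × 0.02317 × 0.4737 = 10.4839208208
For no arbitrage the full-cycle product must be 1, so the missing rate is 1 / 10.4839208208 ≈ 0.0953842.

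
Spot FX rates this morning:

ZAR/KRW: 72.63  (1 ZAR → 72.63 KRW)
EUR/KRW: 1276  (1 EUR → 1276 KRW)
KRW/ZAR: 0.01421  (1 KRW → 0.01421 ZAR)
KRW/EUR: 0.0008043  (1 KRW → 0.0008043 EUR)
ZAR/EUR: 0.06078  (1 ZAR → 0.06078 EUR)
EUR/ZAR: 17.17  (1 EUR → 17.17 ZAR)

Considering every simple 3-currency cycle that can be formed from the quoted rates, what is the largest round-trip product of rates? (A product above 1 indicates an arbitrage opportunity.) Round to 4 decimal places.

KRW→ZAR→EUR→KRW: 0.01421 × 0.06078 × 1276 = 1.10206
KRW→EUR→ZAR→KRW: 0.0008043 × 17.17 × 72.63 = 1.00301
Maximum is KRW→ZAR→EUR→KRW at 1.1021; arbitrage exists.

1.1021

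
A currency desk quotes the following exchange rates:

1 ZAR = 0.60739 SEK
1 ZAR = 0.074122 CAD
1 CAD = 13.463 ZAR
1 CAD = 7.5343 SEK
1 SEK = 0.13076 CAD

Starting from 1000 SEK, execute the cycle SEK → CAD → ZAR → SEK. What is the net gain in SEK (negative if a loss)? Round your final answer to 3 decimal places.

1000 SEK × 0.13076 = 130.76 CAD
130.76 CAD × 13.463 = 1760.42188 ZAR
1760.42188 ZAR × 0.60739 = 1069.2626456932 SEK
Net change: 1069.2626456932 − 1000 = 69.2626456932 SEK

69.263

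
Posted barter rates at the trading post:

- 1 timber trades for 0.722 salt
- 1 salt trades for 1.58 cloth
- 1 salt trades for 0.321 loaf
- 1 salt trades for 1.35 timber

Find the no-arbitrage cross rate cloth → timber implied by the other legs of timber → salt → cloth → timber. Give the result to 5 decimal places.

0.87661

Known legs of the cycle: 0.722 × 1.58 = 1.14076
For no arbitrage the full-cycle product must be 1, so the missing rate is 1 / 1.14076 ≈ 0.8766086.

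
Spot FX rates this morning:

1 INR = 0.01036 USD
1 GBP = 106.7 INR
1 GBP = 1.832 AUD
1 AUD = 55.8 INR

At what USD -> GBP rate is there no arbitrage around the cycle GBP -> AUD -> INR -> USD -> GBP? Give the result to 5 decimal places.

Known legs of the cycle: 1.832 × 55.8 × 0.01036 = 1.059057216
For no arbitrage the full-cycle product must be 1, so the missing rate is 1 / 1.059057216 ≈ 0.9442360.

0.94424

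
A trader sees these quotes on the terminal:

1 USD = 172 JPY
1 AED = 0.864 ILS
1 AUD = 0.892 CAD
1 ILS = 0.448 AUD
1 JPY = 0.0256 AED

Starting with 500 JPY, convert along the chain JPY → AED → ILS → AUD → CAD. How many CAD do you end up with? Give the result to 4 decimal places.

4.4194

500 JPY × 0.0256 = 12.8 AED
12.8 AED × 0.864 = 11.0592 ILS
11.0592 ILS × 0.448 = 4.9545216 AUD
4.9545216 AUD × 0.892 = 4.4194332672 CAD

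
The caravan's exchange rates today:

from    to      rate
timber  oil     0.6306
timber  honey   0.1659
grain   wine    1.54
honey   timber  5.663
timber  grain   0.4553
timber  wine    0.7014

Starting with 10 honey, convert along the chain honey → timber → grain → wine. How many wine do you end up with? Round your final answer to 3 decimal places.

39.707

10 honey × 5.663 = 56.63 timber
56.63 timber × 0.4553 = 25.783639 grain
25.783639 grain × 1.54 = 39.70680406 wine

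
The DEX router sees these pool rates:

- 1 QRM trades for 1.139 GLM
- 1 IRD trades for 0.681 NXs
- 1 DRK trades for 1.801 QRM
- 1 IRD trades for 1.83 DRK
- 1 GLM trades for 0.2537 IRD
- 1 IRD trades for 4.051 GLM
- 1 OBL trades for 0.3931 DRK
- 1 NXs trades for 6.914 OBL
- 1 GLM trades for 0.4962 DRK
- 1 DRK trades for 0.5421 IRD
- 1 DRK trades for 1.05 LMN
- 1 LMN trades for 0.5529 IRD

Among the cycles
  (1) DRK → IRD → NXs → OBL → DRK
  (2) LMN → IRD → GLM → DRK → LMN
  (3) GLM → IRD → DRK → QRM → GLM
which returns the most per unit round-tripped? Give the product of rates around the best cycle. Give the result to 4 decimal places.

1.1670

(1) 0.5421 × 0.681 × 6.914 × 0.3931 = 1.00336
(2) 0.5529 × 4.051 × 0.4962 × 1.05 = 1.16696
(3) 0.2537 × 1.83 × 1.801 × 1.139 = 0.95238
Highest is cycle (2) at 1.1670 (>1, arbitrage).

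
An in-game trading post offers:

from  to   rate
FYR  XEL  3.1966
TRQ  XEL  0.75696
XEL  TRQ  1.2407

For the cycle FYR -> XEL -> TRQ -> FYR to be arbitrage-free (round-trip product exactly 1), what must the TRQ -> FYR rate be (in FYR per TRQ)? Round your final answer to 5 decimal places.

Known legs of the cycle: 3.1966 × 1.2407 = 3.96602162
For no arbitrage the full-cycle product must be 1, so the missing rate is 1 / 3.96602162 ≈ 0.2521418.

0.25214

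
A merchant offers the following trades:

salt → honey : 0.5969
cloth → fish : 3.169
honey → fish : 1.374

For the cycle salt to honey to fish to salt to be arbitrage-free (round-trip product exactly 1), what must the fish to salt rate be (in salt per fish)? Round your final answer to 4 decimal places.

1.2193

Known legs of the cycle: 0.5969 × 1.374 = 0.8201406
For no arbitrage the full-cycle product must be 1, so the missing rate is 1 / 0.8201406 ≈ 1.219303.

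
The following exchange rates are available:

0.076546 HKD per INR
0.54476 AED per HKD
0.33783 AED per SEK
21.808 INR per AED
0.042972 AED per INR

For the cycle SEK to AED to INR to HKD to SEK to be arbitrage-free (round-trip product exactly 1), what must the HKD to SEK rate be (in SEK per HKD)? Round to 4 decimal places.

Known legs of the cycle: 0.33783 × 21.808 × 0.076546 = 0.56394474320544
For no arbitrage the full-cycle product must be 1, so the missing rate is 1 / 0.56394474320544 ≈ 1.773223.

1.7732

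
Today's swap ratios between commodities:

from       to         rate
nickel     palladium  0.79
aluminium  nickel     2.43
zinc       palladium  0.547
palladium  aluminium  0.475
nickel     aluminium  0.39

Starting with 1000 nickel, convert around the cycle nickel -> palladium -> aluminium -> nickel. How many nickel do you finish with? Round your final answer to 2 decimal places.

1000 nickel × 0.79 = 790 palladium
790 palladium × 0.475 = 375.25 aluminium
375.25 aluminium × 2.43 = 911.8575 nickel

911.86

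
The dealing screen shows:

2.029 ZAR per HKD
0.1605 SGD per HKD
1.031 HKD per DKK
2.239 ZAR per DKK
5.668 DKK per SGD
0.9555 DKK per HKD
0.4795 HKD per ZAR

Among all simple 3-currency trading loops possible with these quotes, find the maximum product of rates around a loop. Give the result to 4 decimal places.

DKK→ZAR→HKD→DKK: 2.239 × 0.4795 × 0.9555 = 1.02583
SGD→DKK→HKD→SGD: 5.668 × 1.031 × 0.1605 = 0.93792
Maximum is DKK→ZAR→HKD→DKK at 1.0258; arbitrage exists.

1.0258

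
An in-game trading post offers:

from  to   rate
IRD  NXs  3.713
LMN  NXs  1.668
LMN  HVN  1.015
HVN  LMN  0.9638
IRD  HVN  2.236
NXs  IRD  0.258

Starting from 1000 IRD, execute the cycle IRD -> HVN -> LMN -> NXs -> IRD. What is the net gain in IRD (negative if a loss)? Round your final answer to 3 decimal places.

-72.584

1000 IRD × 2.236 = 2236 HVN
2236 HVN × 0.9638 = 2155.0568 LMN
2155.0568 LMN × 1.668 = 3594.6347424 NXs
3594.6347424 NXs × 0.258 = 927.4157635392 IRD
Net change: 927.4157635392 − 1000 = -72.5842364608 IRD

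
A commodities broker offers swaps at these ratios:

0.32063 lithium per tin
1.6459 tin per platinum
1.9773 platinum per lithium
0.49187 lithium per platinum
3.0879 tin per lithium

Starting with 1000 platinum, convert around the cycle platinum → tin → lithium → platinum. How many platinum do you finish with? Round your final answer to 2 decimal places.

1000 platinum × 1.6459 = 1645.9 tin
1645.9 tin × 0.32063 = 527.724917 lithium
527.724917 lithium × 1.9773 = 1043.4704783841 platinum

1043.47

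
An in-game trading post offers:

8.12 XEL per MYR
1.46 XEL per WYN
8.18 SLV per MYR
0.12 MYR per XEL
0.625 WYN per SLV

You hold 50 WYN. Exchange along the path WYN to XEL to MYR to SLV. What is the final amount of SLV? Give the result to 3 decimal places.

71.657

50 WYN × 1.46 = 73 XEL
73 XEL × 0.12 = 8.76 MYR
8.76 MYR × 8.18 = 71.6568 SLV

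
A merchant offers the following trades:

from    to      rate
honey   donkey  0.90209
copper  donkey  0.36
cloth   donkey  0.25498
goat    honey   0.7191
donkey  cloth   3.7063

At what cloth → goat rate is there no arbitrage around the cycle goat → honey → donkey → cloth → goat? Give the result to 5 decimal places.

0.41593

Known legs of the cycle: 0.7191 × 0.90209 × 3.7063 = 2.4042505656897
For no arbitrage the full-cycle product must be 1, so the missing rate is 1 / 2.4042505656897 ≈ 0.4159300.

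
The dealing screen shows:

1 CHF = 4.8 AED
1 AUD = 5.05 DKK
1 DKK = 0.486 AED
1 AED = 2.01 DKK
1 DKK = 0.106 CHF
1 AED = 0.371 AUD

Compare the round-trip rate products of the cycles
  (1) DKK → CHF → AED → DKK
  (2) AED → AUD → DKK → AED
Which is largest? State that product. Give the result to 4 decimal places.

1.0227

(1) 0.106 × 4.8 × 2.01 = 1.02269
(2) 0.371 × 5.05 × 0.486 = 0.91055
Highest is cycle (1) at 1.0227 (>1, arbitrage).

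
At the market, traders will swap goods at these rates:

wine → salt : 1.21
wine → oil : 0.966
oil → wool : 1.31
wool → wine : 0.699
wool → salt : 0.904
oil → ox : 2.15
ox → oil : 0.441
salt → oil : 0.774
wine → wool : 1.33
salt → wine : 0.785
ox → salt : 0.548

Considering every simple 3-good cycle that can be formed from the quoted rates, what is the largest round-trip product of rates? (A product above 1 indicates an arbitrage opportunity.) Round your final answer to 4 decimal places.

0.9438

salt→wine→wool→salt: 0.785 × 1.33 × 0.904 = 0.94382
salt→oil→wool→salt: 0.774 × 1.31 × 0.904 = 0.91660
ox→salt→oil→ox: 0.548 × 0.774 × 2.15 = 0.91193
wool→wine→oil→wool: 0.699 × 0.966 × 1.31 = 0.88456
Maximum is salt→wine→wool→salt at 0.9438; no arbitrage — every cycle loses value.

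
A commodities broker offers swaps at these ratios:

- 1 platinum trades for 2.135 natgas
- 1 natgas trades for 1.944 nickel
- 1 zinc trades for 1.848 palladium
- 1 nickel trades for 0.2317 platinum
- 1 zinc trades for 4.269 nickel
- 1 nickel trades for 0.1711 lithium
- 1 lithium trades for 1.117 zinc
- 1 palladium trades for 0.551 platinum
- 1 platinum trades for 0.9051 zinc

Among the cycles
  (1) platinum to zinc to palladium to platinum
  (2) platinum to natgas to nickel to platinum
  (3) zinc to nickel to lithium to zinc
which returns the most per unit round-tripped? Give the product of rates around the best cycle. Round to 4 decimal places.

0.9617

(1) 0.9051 × 1.848 × 0.551 = 0.92162
(2) 2.135 × 1.944 × 0.2317 = 0.96166
(3) 4.269 × 0.1711 × 1.117 = 0.81589
Highest is cycle (2) at 0.9617 (≤1, no arbitrage).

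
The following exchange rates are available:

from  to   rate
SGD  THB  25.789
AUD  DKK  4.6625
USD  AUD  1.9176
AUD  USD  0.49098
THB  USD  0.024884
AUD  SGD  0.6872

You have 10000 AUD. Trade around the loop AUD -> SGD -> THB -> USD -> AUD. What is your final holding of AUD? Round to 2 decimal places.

8456.60

10000 AUD × 0.6872 = 6872 SGD
6872 SGD × 25.789 = 177222.008 THB
177222.008 THB × 0.024884 = 4409.992447072 USD
4409.992447072 USD × 1.9176 = 8456.6015165052672 AUD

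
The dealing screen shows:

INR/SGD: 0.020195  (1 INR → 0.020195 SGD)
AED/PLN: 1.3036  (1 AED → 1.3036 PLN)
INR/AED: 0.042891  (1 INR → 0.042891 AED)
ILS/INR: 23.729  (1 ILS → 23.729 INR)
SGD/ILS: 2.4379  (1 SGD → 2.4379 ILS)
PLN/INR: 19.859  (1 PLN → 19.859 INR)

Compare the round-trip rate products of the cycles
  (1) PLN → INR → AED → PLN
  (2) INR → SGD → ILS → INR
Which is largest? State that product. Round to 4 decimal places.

1.1683

(1) 19.859 × 0.042891 × 1.3036 = 1.11037
(2) 0.020195 × 2.4379 × 23.729 = 1.16826
Highest is cycle (2) at 1.1683 (>1, arbitrage).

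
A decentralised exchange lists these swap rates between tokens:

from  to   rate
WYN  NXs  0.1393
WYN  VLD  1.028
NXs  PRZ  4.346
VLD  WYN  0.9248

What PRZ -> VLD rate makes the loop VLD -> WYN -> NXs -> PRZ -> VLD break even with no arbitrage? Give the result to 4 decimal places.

1.7861

Known legs of the cycle: 0.9248 × 0.1393 × 4.346 = 0.55987188544
For no arbitrage the full-cycle product must be 1, so the missing rate is 1 / 0.55987188544 ≈ 1.786123.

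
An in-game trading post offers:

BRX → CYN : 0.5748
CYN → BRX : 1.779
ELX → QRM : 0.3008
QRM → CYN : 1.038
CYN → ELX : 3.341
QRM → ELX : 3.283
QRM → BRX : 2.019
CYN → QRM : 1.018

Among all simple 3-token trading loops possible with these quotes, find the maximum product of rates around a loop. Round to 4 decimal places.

CYN→QRM→BRX→CYN: 1.018 × 2.019 × 0.5748 = 1.18141
ELX→QRM→CYN→ELX: 0.3008 × 1.038 × 3.341 = 1.04316
Maximum is CYN→QRM→BRX→CYN at 1.1814; arbitrage exists.

1.1814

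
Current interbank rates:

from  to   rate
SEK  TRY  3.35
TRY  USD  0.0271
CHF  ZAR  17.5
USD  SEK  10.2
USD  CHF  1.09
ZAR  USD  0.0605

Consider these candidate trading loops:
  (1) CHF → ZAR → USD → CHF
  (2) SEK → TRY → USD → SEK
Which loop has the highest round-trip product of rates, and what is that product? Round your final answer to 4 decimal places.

(1) 17.5 × 0.0605 × 1.09 = 1.15404
(2) 3.35 × 0.0271 × 10.2 = 0.92601
Highest is cycle (1) at 1.1540 (>1, arbitrage).

1.1540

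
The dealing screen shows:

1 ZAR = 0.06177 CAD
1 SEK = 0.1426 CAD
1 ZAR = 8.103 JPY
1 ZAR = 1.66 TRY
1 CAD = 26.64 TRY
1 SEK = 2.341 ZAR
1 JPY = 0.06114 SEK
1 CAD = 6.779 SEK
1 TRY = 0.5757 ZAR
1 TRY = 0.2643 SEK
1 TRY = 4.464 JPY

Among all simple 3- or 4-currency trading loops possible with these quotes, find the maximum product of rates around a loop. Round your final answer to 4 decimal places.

1.1598

JPY→SEK→ZAR→JPY: 0.06114 × 2.341 × 8.103 = 1.15977
TRY→JPY→SEK→ZAR→TRY: 4.464 × 0.06114 × 2.341 × 1.66 = 1.06062
CAD→TRY→JPY→SEK→CAD: 26.64 × 4.464 × 0.06114 × 0.1426 = 1.03682
TRY→SEK→ZAR→TRY: 0.2643 × 2.341 × 1.66 = 1.02709
CAD→TRY→SEK→ZAR→CAD: 26.64 × 0.2643 × 2.341 × 0.06177 = 1.01815
CAD→TRY→SEK→CAD: 26.64 × 0.2643 × 0.1426 = 1.00404
CAD→SEK→ZAR→CAD: 6.779 × 2.341 × 0.06177 = 0.98027
CAD→TRY→ZAR→CAD: 26.64 × 0.5757 × 0.06177 = 0.94734
Maximum is JPY→SEK→ZAR→JPY at 1.1598; arbitrage exists.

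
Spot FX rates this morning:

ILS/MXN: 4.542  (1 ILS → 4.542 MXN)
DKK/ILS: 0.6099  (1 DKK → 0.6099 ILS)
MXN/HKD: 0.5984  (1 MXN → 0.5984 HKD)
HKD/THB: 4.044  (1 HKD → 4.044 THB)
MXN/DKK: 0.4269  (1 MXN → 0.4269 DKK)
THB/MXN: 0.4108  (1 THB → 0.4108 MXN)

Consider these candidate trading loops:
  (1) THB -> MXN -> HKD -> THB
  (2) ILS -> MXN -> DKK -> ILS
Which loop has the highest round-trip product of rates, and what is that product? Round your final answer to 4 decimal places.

1.1826

(1) 0.4108 × 0.5984 × 4.044 = 0.99411
(2) 4.542 × 0.4269 × 0.6099 = 1.18258
Highest is cycle (2) at 1.1826 (>1, arbitrage).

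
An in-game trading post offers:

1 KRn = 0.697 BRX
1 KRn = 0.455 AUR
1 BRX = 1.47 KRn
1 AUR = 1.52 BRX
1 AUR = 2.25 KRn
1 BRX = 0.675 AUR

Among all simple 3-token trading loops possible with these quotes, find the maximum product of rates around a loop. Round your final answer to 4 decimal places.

BRX→AUR→KRn→BRX: 0.675 × 2.25 × 0.697 = 1.05857
BRX→KRn→AUR→BRX: 1.47 × 0.455 × 1.52 = 1.01665
Maximum is BRX→AUR→KRn→BRX at 1.0586; arbitrage exists.

1.0586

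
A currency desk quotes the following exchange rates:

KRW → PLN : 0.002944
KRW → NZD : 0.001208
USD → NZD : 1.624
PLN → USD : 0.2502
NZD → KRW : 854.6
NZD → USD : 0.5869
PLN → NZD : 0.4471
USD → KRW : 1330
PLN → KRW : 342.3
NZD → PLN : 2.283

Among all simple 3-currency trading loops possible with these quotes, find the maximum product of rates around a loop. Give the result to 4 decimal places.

1.1249

PLN→NZD→KRW→PLN: 0.4471 × 854.6 × 0.002944 = 1.12488
USD→KRW→PLN→USD: 1330 × 0.002944 × 0.2502 = 0.97966
PLN→KRW→NZD→PLN: 342.3 × 0.001208 × 2.283 = 0.94402
USD→KRW→NZD→USD: 1330 × 0.001208 × 0.5869 = 0.94294
USD→NZD→PLN→USD: 1.624 × 2.283 × 0.2502 = 0.92764
Maximum is PLN→NZD→KRW→PLN at 1.1249; arbitrage exists.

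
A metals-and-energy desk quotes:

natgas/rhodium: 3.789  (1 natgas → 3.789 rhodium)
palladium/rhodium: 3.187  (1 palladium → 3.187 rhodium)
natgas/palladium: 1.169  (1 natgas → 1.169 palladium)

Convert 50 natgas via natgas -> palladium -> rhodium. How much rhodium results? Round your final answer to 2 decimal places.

50 natgas × 1.169 = 58.45 palladium
58.45 palladium × 3.187 = 186.28015 rhodium

186.28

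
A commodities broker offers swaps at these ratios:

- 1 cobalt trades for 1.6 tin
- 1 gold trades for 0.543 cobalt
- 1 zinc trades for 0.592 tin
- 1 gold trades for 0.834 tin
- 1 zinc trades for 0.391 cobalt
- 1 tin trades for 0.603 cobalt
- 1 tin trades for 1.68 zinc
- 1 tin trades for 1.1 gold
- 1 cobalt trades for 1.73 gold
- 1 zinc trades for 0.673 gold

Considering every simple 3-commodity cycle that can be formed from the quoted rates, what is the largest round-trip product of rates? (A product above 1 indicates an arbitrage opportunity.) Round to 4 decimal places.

zinc→cobalt→tin→zinc: 0.391 × 1.6 × 1.68 = 1.05101
gold→cobalt→tin→gold: 0.543 × 1.6 × 1.1 = 0.95568
gold→tin→zinc→gold: 0.834 × 1.68 × 0.673 = 0.94295
gold→tin→cobalt→gold: 0.834 × 0.603 × 1.73 = 0.87002
Maximum is zinc→cobalt→tin→zinc at 1.0510; arbitrage exists.

1.0510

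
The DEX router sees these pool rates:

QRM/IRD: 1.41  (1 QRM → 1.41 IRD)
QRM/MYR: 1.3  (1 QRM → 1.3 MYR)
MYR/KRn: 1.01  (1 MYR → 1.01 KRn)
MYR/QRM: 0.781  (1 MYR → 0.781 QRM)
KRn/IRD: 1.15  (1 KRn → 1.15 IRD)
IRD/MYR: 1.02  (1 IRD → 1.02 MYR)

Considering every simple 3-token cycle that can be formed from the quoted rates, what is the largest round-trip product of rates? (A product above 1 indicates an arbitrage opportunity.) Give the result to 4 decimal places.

1.1847

MYR→KRn→IRD→MYR: 1.01 × 1.15 × 1.02 = 1.18473
MYR→QRM→IRD→MYR: 0.781 × 1.41 × 1.02 = 1.12323
Maximum is MYR→KRn→IRD→MYR at 1.1847; arbitrage exists.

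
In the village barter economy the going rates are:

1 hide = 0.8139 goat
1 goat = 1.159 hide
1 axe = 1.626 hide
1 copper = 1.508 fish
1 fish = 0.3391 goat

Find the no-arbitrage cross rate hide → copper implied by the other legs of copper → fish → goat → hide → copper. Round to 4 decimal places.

1.6873

Known legs of the cycle: 1.508 × 0.3391 × 1.159 = 0.5926694852
For no arbitrage the full-cycle product must be 1, so the missing rate is 1 / 0.5926694852 ≈ 1.687281.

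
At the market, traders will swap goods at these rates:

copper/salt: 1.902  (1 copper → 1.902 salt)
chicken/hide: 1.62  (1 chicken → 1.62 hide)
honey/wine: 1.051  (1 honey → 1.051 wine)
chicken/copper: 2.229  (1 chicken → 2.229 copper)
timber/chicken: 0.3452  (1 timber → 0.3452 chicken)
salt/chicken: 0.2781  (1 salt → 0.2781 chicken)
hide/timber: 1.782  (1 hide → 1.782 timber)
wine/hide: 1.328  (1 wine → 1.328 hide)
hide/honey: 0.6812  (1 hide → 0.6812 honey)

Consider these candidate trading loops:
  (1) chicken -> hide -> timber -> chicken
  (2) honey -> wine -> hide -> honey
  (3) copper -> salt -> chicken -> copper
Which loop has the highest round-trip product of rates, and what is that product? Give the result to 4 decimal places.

(1) 1.62 × 1.782 × 0.3452 = 0.99654
(2) 1.051 × 1.328 × 0.6812 = 0.95077
(3) 1.902 × 0.2781 × 2.229 = 1.17902
Highest is cycle (3) at 1.1790 (>1, arbitrage).

1.1790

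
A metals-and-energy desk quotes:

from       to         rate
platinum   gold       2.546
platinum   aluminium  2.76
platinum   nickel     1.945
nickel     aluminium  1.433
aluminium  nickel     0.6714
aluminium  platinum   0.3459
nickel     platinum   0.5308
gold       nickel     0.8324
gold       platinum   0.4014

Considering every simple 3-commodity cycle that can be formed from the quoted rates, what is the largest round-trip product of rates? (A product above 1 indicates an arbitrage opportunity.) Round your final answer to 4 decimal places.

gold→nickel→platinum→gold: 0.8324 × 0.5308 × 2.546 = 1.12492
aluminium→nickel→platinum→aluminium: 0.6714 × 0.5308 × 2.76 = 0.98361
aluminium→platinum→nickel→aluminium: 0.3459 × 1.945 × 1.433 = 0.96409
Maximum is gold→nickel→platinum→gold at 1.1249; arbitrage exists.

1.1249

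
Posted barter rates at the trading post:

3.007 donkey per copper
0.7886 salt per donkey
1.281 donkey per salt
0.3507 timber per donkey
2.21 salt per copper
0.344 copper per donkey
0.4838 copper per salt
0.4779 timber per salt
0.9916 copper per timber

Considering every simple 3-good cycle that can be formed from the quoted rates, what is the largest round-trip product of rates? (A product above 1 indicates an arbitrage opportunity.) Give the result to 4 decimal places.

donkey→salt→copper→donkey: 0.7886 × 0.4838 × 3.007 = 1.14724
timber→copper→salt→timber: 0.9916 × 2.21 × 0.4779 = 1.04729
timber→copper→donkey→timber: 0.9916 × 3.007 × 0.3507 = 1.04570
donkey→copper→salt→donkey: 0.344 × 2.21 × 1.281 = 0.97387
Maximum is donkey→salt→copper→donkey at 1.1472; arbitrage exists.

1.1472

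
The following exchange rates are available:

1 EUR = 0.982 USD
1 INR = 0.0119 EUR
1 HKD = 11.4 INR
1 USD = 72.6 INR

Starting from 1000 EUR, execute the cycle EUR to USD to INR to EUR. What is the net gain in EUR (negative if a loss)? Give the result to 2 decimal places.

-151.61

1000 EUR × 0.982 = 982 USD
982 USD × 72.6 = 71293.2 INR
71293.2 INR × 0.0119 = 848.38908 EUR
Net change: 848.38908 − 1000 = -151.61092 EUR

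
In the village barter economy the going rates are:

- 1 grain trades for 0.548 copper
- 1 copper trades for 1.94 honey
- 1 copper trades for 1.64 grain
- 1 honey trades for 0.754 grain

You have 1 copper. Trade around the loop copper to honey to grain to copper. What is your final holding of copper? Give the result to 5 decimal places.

0.80159

1 copper × 1.94 = 1.94 honey
1.94 honey × 0.754 = 1.46276 grain
1.46276 grain × 0.548 = 0.80159248 copper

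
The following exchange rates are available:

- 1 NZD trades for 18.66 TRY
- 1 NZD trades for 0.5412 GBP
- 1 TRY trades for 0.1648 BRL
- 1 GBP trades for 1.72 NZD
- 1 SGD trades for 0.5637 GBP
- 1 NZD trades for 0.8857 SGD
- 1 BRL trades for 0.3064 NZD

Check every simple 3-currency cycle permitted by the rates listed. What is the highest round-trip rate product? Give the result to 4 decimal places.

BRL→NZD→TRY→BRL: 0.3064 × 18.66 × 0.1648 = 0.94223
SGD→GBP→NZD→SGD: 0.5637 × 1.72 × 0.8857 = 0.85874
Maximum is BRL→NZD→TRY→BRL at 0.9422; no arbitrage — every cycle loses value.

0.9422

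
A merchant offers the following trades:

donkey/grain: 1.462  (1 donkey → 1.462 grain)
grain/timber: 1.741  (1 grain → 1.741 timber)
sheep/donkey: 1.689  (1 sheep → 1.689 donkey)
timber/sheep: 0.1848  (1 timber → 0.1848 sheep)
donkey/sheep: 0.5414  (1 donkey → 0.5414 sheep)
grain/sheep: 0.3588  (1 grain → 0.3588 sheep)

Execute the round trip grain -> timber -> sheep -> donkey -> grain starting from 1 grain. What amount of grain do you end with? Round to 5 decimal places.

1 grain × 1.741 = 1.741 timber
1.741 timber × 0.1848 = 0.3217368 sheep
0.3217368 sheep × 1.689 = 0.5434134552 donkey
0.5434134552 donkey × 1.462 = 0.7944704715024 grain

0.79447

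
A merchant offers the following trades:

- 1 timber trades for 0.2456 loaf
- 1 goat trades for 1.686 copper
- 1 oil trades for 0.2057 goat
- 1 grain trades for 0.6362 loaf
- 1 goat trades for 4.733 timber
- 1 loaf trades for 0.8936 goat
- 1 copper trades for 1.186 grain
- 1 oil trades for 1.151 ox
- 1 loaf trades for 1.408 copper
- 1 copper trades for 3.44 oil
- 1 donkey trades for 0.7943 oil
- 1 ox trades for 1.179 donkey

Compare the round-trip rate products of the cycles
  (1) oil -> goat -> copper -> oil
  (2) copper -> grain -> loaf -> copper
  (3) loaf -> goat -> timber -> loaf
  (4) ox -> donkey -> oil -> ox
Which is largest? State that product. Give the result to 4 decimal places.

(1) 0.2057 × 1.686 × 3.44 = 1.19303
(2) 1.186 × 0.6362 × 1.408 = 1.06238
(3) 0.8936 × 4.733 × 0.2456 = 1.03874
(4) 1.179 × 0.7943 × 1.151 = 1.07789
Highest is cycle (1) at 1.1930 (>1, arbitrage).

1.1930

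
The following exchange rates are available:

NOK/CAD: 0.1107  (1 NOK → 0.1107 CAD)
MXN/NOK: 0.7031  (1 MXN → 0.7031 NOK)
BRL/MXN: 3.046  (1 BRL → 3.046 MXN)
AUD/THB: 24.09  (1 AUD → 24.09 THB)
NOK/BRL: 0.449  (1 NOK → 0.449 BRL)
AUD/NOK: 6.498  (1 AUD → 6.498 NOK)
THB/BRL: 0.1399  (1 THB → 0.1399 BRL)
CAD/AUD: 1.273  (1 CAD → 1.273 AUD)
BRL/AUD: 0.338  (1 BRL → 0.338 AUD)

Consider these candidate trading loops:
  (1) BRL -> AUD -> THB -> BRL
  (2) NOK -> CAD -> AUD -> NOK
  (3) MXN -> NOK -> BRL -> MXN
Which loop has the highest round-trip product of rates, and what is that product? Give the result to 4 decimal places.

(1) 0.338 × 24.09 × 0.1399 = 1.13912
(2) 0.1107 × 1.273 × 6.498 = 0.91571
(3) 0.7031 × 0.449 × 3.046 = 0.96160
Highest is cycle (1) at 1.1391 (>1, arbitrage).

1.1391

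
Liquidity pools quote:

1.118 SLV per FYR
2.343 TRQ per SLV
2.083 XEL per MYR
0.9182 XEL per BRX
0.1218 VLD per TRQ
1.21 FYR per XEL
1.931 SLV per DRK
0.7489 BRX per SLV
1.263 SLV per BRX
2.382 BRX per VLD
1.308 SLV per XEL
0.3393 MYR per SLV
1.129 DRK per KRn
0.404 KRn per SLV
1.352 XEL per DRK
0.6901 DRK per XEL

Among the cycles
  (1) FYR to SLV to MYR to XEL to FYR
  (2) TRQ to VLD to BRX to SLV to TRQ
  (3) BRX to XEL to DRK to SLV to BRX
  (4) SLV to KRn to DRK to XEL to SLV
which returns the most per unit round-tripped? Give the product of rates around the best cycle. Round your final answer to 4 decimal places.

0.9561

(1) 1.118 × 0.3393 × 2.083 × 1.21 = 0.95609
(2) 0.1218 × 2.382 × 1.263 × 2.343 = 0.85855
(3) 0.9182 × 0.6901 × 1.931 × 0.7489 = 0.91634
(4) 0.404 × 1.129 × 1.352 × 1.308 = 0.80660
Highest is cycle (1) at 0.9561 (≤1, no arbitrage).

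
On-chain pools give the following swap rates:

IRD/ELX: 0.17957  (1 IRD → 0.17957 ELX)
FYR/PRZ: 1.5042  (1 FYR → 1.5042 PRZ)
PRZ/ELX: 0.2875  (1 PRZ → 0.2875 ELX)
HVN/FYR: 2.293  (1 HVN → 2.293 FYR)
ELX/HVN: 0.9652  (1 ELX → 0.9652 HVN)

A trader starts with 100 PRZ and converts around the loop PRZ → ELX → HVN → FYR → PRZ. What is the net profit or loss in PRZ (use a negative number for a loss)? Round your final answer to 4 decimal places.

-4.2884

100 PRZ × 0.2875 = 28.75 ELX
28.75 ELX × 0.9652 = 27.7495 HVN
27.7495 HVN × 2.293 = 63.6296035 FYR
63.6296035 FYR × 1.5042 = 95.7116495847 PRZ
Net change: 95.7116495847 − 100 = -4.2883504153 PRZ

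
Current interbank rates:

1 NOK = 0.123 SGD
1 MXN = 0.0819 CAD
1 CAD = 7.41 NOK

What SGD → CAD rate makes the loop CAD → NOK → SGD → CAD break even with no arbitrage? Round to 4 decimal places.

1.0972

Known legs of the cycle: 7.41 × 0.123 = 0.91143
For no arbitrage the full-cycle product must be 1, so the missing rate is 1 / 0.91143 ≈ 1.097177.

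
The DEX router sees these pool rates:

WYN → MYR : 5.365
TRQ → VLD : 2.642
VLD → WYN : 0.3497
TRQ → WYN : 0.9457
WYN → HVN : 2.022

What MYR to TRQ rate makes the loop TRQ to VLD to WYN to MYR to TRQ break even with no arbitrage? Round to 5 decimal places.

0.20174

Known legs of the cycle: 2.642 × 0.3497 × 5.365 = 4.956763201
For no arbitrage the full-cycle product must be 1, so the missing rate is 1 / 4.956763201 ≈ 0.2017446.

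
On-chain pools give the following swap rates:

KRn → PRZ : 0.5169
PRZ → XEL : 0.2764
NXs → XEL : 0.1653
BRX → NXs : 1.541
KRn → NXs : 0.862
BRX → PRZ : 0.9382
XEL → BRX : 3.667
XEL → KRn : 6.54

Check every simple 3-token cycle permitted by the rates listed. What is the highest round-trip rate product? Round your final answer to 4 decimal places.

0.9509

XEL→BRX→PRZ→XEL: 3.667 × 0.9382 × 0.2764 = 0.95092
XEL→KRn→PRZ→XEL: 6.54 × 0.5169 × 0.2764 = 0.93438
NXs→XEL→BRX→NXs: 0.1653 × 3.667 × 1.541 = 0.93409
NXs→XEL→KRn→NXs: 0.1653 × 6.54 × 0.862 = 0.93188
Maximum is XEL→BRX→PRZ→XEL at 0.9509; no arbitrage — every cycle loses value.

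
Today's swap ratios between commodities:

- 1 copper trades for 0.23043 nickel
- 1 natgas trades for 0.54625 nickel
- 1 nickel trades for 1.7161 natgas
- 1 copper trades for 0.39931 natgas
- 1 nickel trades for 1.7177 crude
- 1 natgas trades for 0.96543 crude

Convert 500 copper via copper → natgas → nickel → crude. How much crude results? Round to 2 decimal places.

187.34

500 copper × 0.39931 = 199.655 natgas
199.655 natgas × 0.54625 = 109.06154375 nickel
109.06154375 nickel × 1.7177 = 187.335013699375 crude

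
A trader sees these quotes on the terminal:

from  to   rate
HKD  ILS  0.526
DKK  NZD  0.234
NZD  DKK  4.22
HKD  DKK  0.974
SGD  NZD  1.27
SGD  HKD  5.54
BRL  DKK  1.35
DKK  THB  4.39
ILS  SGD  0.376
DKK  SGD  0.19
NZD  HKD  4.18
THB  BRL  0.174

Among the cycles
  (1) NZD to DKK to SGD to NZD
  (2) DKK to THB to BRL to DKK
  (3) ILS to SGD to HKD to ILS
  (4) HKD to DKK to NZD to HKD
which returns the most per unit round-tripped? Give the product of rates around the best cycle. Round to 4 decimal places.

(1) 4.22 × 0.19 × 1.27 = 1.01829
(2) 4.39 × 0.174 × 1.35 = 1.03121
(3) 0.376 × 5.54 × 0.526 = 1.09568
(4) 0.974 × 0.234 × 4.18 = 0.95269
Highest is cycle (3) at 1.0957 (>1, arbitrage).

1.0957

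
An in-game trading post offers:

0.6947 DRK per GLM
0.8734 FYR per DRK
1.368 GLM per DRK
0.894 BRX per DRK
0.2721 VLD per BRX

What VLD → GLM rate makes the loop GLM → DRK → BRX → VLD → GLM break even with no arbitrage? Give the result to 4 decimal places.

5.9175

Known legs of the cycle: 0.6947 × 0.894 × 0.2721 = 0.16899091578
For no arbitrage the full-cycle product must be 1, so the missing rate is 1 / 0.16899091578 ≈ 5.917478.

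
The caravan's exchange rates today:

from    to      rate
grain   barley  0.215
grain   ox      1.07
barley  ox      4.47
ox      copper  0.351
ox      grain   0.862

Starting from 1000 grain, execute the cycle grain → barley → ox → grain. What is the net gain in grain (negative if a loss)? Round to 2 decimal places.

-171.57

1000 grain × 0.215 = 215 barley
215 barley × 4.47 = 961.05 ox
961.05 ox × 0.862 = 828.4251 grain
Net change: 828.4251 − 1000 = -171.5749 grain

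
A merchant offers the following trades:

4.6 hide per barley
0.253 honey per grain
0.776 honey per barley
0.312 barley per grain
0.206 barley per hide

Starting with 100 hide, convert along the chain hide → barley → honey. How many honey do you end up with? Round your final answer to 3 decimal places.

15.986

100 hide × 0.206 = 20.6 barley
20.6 barley × 0.776 = 15.9856 honey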